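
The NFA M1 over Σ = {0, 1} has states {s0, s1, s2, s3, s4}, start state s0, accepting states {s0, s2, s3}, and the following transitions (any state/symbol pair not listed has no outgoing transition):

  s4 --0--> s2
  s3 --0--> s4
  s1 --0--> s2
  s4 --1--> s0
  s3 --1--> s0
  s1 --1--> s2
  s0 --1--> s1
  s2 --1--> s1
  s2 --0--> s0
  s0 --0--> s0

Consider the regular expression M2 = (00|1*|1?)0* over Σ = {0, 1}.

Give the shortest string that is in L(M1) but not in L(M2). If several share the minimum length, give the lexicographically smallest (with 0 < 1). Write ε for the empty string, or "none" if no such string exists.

The string 010 is accepted by M1 but not by M2.
No shorter string lies in the difference, and 010 is the lexicographically first length-3 string in L(M1) \ L(M2).

010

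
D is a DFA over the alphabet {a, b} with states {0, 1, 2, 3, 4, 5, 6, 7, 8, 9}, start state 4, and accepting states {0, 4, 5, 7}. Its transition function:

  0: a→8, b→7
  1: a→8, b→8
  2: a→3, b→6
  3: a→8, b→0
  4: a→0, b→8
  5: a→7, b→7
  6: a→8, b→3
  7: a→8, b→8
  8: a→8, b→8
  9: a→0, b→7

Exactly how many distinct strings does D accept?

3

The useful subgraph on states {0, 4, 7} is acyclic, so L(D) is finite; the longest accepting path visits 3 useful states, giving maximum string length 2.
Counting accepting paths from 4 by length: 1 of length 0, 1 of length 1, 1 of length 2. Total 3.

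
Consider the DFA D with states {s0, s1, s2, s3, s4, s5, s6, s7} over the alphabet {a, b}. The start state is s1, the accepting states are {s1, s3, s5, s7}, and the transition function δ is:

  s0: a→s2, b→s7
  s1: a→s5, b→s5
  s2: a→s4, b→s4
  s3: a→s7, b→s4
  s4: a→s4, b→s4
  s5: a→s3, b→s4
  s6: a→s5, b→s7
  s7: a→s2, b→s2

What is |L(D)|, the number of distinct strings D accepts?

The useful subgraph on states {s1, s3, s5, s7} is acyclic, so L(D) is finite; the longest accepting path visits 4 useful states, giving maximum string length 3.
Counting accepting paths from s1 by length: 1 of length 0, 2 of length 1, 2 of length 2, 2 of length 3. Total 7.

7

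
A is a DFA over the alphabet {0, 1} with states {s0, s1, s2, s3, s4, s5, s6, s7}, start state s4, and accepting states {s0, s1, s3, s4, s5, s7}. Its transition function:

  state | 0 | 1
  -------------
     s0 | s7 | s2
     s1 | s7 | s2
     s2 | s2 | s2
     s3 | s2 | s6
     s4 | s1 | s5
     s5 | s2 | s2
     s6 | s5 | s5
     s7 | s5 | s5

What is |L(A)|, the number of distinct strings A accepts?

The useful subgraph on states {s1, s4, s5, s7} is acyclic, so L(A) is finite; the longest accepting path visits 4 useful states, giving maximum string length 3.
Counting accepting paths from s4 by length: 1 of length 0, 2 of length 1, 1 of length 2, 2 of length 3. Total 6.

6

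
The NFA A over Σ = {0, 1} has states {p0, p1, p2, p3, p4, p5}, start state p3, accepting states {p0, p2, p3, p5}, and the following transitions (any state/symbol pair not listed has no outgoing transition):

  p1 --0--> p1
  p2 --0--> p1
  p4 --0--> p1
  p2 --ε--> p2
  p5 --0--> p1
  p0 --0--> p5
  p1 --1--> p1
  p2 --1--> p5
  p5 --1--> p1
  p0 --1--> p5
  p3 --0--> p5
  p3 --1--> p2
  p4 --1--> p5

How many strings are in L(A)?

The useful subgraph on states {p2, p3, p5} is acyclic, so L(A) is finite; the longest accepting path visits 3 useful states, giving maximum string length 2.
Counting accepting paths from p3 by length: 1 of length 0, 2 of length 1, 1 of length 2. Total 4.

4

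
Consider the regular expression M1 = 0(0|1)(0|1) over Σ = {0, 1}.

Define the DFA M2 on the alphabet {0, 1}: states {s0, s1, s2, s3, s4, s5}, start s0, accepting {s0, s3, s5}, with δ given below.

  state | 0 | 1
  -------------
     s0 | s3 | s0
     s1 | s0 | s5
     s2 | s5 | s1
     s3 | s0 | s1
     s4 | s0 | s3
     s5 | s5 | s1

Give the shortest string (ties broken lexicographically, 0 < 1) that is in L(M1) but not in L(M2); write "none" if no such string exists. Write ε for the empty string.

Converting the expression M1 to a DFA (subset construction, then merging equivalent states) gives the minimal DFA with states {r0, r1, r2, r3, r4}, start state r0, accepting states {r4} and transitions r0: 0→r1, 1→r2; r1: 0→r3, 1→r3; r2: 0→r2, 1→r2; r3: 0→r4, 1→r4; r4: 0→r2, 1→r2.
Exploring the product automaton M1 × M2 from the start pair (r0, s0), following both machines on each input symbol, reaches 11 state pairs: (r0, s0), (r1, s3), (r2, s0), (r3, s0), (r3, s1), (r2, s3), (r4, s3), (r4, s0), (r4, s5), (r2, s1), (r2, s5).
M1 accepts in {r4} and M2 accepts in {s0, s3, s5}. The reachable pairs whose M1-component is accepting are (r4, s3), (r4, s0), (r4, s5); in each of them the M2-component is accepting too, so the product for L(M1) \ L(M2) (M1-component accepting, M2-component rejecting) has no reachable accepting pair and the difference is empty.
So every string accepted by M1 is also accepted by M2: L(M1) \ L(M2) = ∅ and there is no such string.

none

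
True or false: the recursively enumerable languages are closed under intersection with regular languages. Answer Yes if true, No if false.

First check the input against a DFA for the regular language; if it passes, run the recogniser for L and accept when it does.
So the recursively enumerable languages are closed under intersection with a regular language.

Yes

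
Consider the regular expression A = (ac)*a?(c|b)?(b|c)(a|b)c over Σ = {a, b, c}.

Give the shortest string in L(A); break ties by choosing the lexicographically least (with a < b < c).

bac

By inspection of the expression, no string of length less than 3 matches, and bac is the lexicographically first match of length 3.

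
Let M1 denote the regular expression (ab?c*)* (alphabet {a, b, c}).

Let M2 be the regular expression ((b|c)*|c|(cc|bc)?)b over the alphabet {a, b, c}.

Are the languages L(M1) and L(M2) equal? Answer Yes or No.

No

The empty string ε is accepted by M1 but rejected by M2.
So L(M1) ≠ L(M2).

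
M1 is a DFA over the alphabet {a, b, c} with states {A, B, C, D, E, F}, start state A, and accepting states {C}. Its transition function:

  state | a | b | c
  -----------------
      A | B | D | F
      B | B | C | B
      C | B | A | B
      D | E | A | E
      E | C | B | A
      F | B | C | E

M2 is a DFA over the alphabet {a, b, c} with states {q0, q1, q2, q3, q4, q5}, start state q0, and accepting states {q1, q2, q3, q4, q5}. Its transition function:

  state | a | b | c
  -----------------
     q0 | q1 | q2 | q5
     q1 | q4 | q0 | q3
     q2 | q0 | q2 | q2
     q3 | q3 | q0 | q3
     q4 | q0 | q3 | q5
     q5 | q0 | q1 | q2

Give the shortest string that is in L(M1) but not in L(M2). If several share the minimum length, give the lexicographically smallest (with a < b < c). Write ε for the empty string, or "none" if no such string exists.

The string ab is accepted by M1 but not by M2.
No shorter string lies in the difference, and ab is the lexicographically first length-2 string in L(M1) \ L(M2).

ab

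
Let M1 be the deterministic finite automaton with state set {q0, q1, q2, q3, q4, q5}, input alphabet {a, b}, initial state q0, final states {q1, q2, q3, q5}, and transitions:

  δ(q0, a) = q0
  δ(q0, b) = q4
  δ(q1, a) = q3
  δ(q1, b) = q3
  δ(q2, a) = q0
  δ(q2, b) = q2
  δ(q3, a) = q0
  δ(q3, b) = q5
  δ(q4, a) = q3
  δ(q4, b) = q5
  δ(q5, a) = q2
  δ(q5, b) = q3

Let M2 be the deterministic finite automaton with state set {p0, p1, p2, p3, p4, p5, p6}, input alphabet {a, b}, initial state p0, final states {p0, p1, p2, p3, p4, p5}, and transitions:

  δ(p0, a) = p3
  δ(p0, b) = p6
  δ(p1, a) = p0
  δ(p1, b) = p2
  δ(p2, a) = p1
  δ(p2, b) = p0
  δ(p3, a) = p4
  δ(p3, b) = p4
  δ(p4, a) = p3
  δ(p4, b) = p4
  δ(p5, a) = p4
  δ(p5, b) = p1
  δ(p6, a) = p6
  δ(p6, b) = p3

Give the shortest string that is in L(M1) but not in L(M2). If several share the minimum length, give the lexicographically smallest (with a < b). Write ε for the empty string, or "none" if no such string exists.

The string ba is accepted by M1 but not by M2.
No shorter string lies in the difference, and ba is the lexicographically first length-2 string in L(M1) \ L(M2).

ba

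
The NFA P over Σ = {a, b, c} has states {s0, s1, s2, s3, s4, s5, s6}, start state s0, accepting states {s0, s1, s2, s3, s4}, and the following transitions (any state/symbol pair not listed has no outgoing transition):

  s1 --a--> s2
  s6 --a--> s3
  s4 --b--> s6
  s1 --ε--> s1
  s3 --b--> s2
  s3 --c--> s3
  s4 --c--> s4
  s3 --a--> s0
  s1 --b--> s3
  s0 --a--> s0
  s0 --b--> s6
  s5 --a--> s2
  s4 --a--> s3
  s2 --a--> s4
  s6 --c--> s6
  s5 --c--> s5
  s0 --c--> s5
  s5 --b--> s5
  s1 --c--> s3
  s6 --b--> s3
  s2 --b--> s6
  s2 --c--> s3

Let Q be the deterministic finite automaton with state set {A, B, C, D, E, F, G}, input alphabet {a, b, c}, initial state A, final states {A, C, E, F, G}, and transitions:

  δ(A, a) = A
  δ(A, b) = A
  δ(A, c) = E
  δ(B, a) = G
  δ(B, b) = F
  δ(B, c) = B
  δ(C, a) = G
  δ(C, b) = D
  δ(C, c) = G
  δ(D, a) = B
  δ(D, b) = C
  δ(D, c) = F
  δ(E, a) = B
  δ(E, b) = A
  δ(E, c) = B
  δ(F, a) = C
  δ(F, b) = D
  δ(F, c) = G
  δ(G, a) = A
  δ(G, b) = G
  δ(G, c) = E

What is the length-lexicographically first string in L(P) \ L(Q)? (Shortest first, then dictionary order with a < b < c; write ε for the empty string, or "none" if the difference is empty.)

The string ca is accepted by P but not by Q.
No shorter string lies in the difference, and ca is the lexicographically first length-2 string in L(P) \ L(Q).

ca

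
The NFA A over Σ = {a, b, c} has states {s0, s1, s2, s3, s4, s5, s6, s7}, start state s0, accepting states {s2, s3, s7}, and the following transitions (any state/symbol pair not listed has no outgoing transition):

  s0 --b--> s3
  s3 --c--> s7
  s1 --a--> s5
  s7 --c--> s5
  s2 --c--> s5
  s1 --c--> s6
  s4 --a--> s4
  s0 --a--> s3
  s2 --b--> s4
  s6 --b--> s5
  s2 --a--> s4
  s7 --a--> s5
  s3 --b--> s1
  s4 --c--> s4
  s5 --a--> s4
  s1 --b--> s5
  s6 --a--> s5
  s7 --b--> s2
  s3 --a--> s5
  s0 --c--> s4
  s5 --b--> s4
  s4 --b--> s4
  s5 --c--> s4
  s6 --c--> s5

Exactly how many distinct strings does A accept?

6

The useful subgraph on states {s0, s2, s3, s7} is acyclic, so L(A) is finite; the longest accepting path visits 4 useful states, giving maximum string length 3.
Counting accepting paths from s0 by length: 2 of length 1, 2 of length 2, 2 of length 3. Total 6.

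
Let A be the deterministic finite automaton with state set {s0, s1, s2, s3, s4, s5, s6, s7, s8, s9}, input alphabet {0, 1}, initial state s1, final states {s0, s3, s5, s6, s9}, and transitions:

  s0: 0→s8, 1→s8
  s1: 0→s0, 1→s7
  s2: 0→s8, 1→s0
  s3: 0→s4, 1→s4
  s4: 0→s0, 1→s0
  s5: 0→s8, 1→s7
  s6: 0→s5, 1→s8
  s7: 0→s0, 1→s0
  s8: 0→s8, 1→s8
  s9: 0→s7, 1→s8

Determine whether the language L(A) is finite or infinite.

finite

The useful states (reachable from s1 and able to reach an accepting state) are {s0, s1, s7}.
Restricted to these states the transition graph has no cycle, so every accepting path has bounded length and L is finite.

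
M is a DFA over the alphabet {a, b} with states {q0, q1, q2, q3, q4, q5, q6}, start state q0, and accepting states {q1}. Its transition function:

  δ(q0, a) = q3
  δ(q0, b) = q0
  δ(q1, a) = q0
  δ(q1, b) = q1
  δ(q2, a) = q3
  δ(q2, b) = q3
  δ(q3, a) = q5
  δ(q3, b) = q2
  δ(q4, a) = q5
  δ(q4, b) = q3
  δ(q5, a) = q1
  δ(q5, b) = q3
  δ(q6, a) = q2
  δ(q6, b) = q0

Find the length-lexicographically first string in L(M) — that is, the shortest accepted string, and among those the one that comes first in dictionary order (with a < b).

aaa

A breadth-first search from q0 reaches an accepting state first via the path q0 → q3 → q5 → q1 on input aaa.
No string of length < 3 is accepted (BFS exhausts all shorter strings without reaching an accepting state), and aaa is the lexicographically least accepting string of length 3.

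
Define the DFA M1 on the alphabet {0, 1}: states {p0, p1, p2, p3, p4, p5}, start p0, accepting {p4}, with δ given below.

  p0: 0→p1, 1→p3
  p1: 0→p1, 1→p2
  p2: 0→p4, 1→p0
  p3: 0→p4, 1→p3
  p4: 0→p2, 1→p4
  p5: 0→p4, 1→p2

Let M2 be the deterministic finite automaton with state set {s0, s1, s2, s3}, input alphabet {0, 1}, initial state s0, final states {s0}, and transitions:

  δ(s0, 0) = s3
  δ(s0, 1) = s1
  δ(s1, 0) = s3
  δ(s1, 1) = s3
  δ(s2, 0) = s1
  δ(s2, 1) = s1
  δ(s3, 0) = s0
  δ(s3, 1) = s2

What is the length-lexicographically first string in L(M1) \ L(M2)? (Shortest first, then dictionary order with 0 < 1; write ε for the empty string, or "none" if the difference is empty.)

The string 10 is accepted by M1 but not by M2.
No shorter string lies in the difference, and 10 is the lexicographically first length-2 string in L(M1) \ L(M2).

10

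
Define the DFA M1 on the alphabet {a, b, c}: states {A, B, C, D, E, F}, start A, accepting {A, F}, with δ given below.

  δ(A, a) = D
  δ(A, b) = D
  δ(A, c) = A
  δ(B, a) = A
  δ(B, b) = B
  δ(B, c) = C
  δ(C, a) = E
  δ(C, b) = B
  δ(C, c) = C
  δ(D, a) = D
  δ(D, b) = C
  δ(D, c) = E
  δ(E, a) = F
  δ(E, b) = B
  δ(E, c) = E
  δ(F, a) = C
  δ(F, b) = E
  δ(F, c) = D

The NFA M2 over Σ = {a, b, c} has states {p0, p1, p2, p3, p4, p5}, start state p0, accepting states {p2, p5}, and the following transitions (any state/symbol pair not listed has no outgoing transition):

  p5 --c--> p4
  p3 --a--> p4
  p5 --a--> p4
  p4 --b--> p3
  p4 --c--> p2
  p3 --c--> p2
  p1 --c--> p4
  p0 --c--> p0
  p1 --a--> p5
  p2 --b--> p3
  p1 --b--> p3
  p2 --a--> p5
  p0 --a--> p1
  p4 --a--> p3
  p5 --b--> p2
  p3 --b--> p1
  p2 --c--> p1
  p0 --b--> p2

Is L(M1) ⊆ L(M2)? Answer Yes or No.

The empty string ε is in L(M1) but not in L(M2).
So L(M1) ⊄ L(M2).

No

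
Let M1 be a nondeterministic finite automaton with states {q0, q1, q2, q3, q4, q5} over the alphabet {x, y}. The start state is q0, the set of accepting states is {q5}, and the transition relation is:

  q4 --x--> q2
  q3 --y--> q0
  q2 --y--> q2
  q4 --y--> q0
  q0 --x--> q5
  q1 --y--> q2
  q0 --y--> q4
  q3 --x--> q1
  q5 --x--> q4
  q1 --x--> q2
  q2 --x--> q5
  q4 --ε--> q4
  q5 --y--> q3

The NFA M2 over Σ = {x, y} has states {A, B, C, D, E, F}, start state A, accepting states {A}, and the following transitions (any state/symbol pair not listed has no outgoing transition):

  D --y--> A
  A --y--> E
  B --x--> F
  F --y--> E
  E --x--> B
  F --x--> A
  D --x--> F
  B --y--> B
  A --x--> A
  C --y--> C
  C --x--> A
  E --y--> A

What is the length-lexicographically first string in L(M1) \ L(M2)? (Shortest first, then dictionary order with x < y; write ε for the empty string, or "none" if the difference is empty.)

yxx

The string yxx is accepted by M1 but not by M2.
No shorter string lies in the difference, and yxx is the lexicographically first length-3 string in L(M1) \ L(M2).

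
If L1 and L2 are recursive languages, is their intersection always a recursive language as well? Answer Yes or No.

Yes

Run both deciders on the input and accept iff both accept; the combined machine always halts.
So the recursive languages are closed under intersection.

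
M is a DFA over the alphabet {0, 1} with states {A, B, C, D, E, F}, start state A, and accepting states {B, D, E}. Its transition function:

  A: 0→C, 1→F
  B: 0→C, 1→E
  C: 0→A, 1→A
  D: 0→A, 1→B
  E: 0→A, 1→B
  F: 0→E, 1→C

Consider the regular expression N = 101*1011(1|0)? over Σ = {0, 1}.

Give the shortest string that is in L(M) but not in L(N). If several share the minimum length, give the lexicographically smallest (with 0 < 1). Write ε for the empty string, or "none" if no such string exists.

The string 10 is accepted by M but not by N.
No shorter string lies in the difference, and 10 is the lexicographically first length-2 string in L(M) \ L(N).

10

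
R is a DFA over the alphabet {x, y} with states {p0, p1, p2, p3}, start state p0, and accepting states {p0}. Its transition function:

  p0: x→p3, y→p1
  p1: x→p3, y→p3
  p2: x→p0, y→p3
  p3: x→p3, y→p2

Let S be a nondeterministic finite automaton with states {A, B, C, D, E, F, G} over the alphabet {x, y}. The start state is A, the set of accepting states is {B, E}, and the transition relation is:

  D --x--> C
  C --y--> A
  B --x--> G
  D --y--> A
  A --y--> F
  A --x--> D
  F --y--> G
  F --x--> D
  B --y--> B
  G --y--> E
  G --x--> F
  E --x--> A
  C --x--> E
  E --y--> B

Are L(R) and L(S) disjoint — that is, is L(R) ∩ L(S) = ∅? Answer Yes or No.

Exploring the product automaton R × S from the start pair (p0, A), following both machines on each input symbol, reaches 20 state pairs: (p0, A), (p3, D), (p1, F), (p3, C), (p2, A), (p3, G), (p3, E), (p0, D), (p3, F), (p2, E), (p3, A), (p2, B), (p1, A), (p2, G), (p3, B), (p2, F), (p0, G), (p0, F), (p1, E), (p1, G).
R accepts in {p0} and S accepts in {B, E}; no reachable pair has both components accepting, so no string drives both machines to acceptance simultaneously and L(R) ∩ L(S) = ∅.
So no string is accepted by both, and the intersection is empty.

Yes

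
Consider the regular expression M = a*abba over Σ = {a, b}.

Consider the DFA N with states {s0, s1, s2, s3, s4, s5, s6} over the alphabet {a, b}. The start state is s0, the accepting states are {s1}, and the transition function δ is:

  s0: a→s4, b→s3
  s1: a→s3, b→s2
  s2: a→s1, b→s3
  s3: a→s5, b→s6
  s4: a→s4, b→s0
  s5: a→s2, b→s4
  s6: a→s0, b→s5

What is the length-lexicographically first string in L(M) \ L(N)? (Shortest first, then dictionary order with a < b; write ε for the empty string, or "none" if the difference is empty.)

The string abba is accepted by M but not by N.
No shorter string lies in the difference, and abba is the lexicographically first length-4 string in L(M) \ L(N).

abba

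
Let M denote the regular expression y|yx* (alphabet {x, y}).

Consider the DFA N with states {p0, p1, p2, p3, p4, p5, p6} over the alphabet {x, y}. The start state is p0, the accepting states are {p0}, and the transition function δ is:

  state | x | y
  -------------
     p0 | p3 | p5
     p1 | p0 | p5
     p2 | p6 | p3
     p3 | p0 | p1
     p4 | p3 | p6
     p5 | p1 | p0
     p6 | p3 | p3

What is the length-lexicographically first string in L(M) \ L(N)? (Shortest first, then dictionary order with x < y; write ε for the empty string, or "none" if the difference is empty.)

The string y is accepted by M but not by N.
No shorter string lies in the difference, and y is the lexicographically first length-1 string in L(M) \ L(N).

y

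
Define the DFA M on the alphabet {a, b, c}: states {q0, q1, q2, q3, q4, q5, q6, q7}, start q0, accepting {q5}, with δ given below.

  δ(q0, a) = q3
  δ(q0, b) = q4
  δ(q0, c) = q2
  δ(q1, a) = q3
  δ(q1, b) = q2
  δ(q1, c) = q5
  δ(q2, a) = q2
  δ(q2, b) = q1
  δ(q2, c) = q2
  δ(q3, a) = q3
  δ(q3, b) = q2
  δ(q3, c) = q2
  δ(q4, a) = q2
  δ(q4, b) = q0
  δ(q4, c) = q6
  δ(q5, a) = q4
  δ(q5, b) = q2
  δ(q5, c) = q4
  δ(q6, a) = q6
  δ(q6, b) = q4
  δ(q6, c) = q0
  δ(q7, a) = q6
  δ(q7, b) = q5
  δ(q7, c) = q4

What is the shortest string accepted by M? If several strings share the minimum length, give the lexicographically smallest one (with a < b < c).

cbc

A breadth-first search from q0 reaches an accepting state first via the path q0 → q2 → q1 → q5 on input cbc.
No string of length < 3 is accepted (BFS exhausts all shorter strings without reaching an accepting state), and cbc is the lexicographically least accepting string of length 3.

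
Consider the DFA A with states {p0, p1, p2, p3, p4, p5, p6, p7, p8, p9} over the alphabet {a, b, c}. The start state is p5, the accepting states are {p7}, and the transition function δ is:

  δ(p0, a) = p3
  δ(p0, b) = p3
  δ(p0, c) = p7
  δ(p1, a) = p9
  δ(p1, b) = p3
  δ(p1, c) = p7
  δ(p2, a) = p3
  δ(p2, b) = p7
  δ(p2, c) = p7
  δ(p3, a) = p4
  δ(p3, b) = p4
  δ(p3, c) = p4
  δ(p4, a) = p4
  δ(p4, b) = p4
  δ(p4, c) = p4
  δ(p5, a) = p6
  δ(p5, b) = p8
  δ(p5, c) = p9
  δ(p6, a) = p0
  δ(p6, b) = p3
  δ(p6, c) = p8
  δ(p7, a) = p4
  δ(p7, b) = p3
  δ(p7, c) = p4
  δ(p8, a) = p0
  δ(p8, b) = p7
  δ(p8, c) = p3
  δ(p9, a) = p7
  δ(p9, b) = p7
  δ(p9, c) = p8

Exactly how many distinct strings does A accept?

The useful subgraph on states {p0, p5, p6, p7, p8, p9} is acyclic, so L(A) is finite; the longest accepting path visits 5 useful states, giving maximum string length 4.
Counting accepting paths from p5 by length: 3 of length 2, 4 of length 3, 2 of length 4. Total 9.

9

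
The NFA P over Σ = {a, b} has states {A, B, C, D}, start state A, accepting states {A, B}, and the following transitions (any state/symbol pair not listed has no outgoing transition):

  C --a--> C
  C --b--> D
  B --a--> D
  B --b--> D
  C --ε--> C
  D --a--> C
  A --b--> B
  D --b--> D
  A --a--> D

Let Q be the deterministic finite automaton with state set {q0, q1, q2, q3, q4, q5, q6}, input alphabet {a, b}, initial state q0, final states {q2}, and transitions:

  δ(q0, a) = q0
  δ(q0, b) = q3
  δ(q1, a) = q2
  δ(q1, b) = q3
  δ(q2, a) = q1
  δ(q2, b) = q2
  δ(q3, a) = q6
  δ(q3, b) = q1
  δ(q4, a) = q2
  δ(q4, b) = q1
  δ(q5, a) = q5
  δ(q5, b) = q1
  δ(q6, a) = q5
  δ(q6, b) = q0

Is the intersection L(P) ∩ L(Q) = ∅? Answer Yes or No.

Exploring the product automaton P × Q from the start pair (A, q0), following both machines on each input symbol, reaches 12 state pairs: (A, q0), (D, q0), (B, q3), (C, q0), (D, q3), (D, q6), (D, q1), (C, q6), (C, q5), (C, q2), (C, q1), (D, q2).
P accepts in {A, B} and Q accepts in {q2}; no reachable pair has both components accepting, so no string drives both machines to acceptance simultaneously and L(P) ∩ L(Q) = ∅.
So no string is accepted by both, and the intersection is empty.

Yes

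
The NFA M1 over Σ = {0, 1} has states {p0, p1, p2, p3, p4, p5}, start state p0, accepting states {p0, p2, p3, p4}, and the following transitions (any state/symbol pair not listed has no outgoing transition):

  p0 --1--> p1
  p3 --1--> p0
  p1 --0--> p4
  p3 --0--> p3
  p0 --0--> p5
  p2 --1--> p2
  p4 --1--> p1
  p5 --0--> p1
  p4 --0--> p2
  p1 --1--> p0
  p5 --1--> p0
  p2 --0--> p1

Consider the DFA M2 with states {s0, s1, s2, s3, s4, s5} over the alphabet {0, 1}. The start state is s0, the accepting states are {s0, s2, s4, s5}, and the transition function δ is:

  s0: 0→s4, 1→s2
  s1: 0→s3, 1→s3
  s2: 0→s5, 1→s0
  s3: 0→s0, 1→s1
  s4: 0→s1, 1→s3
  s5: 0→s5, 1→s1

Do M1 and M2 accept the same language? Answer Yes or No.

No

The string 01 is accepted by M1 but rejected by M2.
So L(M1) ≠ L(M2).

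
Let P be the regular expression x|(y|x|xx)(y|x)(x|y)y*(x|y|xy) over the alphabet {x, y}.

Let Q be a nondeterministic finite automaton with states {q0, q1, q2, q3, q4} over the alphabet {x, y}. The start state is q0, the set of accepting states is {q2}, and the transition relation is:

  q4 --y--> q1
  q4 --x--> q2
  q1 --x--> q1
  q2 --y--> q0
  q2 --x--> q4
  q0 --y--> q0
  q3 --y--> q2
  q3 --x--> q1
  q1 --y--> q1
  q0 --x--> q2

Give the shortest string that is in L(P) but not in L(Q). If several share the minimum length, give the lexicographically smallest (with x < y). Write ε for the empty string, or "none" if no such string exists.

xxxx

The string xxxx is accepted by P but not by Q.
No shorter string lies in the difference, and xxxx is the lexicographically first length-4 string in L(P) \ L(Q).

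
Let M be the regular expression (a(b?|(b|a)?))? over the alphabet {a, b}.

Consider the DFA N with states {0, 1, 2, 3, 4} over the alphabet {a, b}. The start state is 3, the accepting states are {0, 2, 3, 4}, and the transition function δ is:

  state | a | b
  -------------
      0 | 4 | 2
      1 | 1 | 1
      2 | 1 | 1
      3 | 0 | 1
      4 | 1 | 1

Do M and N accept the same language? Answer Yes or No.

Yes

Converting the expression M to a DFA (subset construction, then merging equivalent states) gives the minimal DFA with states {m0, m1, m2, m3}, start state m0, accepting states {m0, m1, m3} and transitions m0: a→m1, b→m2; m1: a→m3, b→m3; m2: a→m2, b→m2; m3: a→m2, b→m2.
Exploring the product automaton M × N from the start pair (m0, 3), following both machines on each input symbol, reaches 5 state pairs: (m0, 3), (m1, 0), (m2, 1), (m3, 4), (m3, 2).
M accepts in {m0, m1, m3} and N accepts in {0, 2, 3, 4}. In every reachable pair the two components are either both accepting — (m0, 3), (m1, 0), (m3, 4), (m3, 2) — or both non-accepting, so no string is accepted by exactly one of the machines: L(M) \ L(N) and L(N) \ L(M) are both empty.
Hence every string is accepted by M iff it is accepted by N, and the two languages coincide.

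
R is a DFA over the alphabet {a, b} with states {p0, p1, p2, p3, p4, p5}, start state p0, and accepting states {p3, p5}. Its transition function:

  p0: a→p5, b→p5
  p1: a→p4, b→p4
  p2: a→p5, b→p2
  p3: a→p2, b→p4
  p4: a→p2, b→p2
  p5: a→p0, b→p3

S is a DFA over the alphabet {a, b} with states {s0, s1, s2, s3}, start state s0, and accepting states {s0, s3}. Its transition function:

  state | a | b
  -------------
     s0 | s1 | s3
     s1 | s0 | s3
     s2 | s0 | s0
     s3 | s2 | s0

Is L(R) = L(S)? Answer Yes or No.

No

The string a is accepted by R but rejected by S.
So L(R) ≠ L(S).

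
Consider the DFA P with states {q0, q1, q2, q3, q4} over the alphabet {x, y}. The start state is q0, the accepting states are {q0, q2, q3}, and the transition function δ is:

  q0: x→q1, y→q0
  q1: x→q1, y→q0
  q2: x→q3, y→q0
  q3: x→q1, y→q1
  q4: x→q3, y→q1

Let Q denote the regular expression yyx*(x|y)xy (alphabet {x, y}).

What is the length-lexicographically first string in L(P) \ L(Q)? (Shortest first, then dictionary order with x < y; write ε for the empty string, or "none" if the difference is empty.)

The empty string ε is accepted by P but not by Q.
Since ε is the unique shortest string, it is the required witness.

ε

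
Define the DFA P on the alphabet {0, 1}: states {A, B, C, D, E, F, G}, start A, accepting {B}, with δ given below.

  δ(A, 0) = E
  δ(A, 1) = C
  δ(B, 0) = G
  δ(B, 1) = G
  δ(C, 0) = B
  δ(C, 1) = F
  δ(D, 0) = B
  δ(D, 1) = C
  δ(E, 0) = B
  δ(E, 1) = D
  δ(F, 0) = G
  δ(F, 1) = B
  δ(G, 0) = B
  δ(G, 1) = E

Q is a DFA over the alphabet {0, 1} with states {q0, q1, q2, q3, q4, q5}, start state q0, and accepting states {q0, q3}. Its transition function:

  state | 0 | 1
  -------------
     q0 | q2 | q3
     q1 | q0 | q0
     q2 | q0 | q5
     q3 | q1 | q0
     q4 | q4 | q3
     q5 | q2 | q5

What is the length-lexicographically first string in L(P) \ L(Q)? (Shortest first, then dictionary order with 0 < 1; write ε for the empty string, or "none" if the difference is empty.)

The string 10 is accepted by P but not by Q.
No shorter string lies in the difference, and 10 is the lexicographically first length-2 string in L(P) \ L(Q).

10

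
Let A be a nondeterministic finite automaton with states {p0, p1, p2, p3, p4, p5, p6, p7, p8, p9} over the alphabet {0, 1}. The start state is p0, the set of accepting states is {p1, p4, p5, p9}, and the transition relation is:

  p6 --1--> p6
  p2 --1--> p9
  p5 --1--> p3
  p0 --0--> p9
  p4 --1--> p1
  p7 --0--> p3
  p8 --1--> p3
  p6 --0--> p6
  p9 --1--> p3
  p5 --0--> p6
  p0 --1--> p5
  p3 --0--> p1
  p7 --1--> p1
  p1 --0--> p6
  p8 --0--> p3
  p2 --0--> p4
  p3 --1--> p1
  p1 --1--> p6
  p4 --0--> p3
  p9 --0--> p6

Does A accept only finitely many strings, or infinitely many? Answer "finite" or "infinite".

The useful states (reachable from p0 and able to reach an accepting state) are {p0, p1, p3, p5, p9}.
Restricted to these states the transition graph has no cycle, so every accepting path has bounded length and L is finite.

finite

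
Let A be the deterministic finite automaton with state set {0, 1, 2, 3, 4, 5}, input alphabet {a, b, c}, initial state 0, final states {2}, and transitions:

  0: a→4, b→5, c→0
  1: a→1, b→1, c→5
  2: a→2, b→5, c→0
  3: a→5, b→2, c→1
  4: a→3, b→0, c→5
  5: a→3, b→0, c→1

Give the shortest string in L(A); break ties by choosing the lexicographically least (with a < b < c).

aab

A breadth-first search from 0 reaches an accepting state first via the path 0 → 4 → 3 → 2 on input aab.
No string of length < 3 is accepted (BFS exhausts all shorter strings without reaching an accepting state), and aab is the lexicographically least accepting string of length 3.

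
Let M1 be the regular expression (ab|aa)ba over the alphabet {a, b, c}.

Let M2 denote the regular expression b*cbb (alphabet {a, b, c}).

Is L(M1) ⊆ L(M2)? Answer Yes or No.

No

The string aaba is in L(M1) but not in L(M2).
So L(M1) ⊄ L(M2).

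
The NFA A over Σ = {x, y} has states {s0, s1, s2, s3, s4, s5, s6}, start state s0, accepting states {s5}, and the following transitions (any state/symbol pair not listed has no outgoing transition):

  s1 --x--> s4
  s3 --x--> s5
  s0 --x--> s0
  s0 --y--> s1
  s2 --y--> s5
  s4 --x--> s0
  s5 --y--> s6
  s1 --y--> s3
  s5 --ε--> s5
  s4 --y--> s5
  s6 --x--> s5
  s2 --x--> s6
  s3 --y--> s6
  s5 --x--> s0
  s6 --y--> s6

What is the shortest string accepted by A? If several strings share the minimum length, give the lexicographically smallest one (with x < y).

yxy

A breadth-first search from s0 reaches an accepting state first via the path s0 → s1 → s4 → s5 on input yxy.
No string of length < 3 is accepted (BFS exhausts all shorter strings without reaching an accepting state), and yxy is the lexicographically least accepting string of length 3.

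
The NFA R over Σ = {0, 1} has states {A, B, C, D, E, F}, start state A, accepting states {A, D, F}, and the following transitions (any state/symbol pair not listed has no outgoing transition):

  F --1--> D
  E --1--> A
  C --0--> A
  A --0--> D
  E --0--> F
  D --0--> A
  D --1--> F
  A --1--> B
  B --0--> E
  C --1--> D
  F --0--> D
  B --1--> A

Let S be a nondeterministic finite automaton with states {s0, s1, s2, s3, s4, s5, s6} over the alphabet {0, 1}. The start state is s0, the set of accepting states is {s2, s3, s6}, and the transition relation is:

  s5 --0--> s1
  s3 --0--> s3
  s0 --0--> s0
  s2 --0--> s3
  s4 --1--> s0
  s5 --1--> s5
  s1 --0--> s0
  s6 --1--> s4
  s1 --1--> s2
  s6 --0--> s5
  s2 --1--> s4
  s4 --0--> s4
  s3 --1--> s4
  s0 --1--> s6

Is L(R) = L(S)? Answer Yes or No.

The empty string ε is accepted by R but rejected by S.
So L(R) ≠ L(S).

No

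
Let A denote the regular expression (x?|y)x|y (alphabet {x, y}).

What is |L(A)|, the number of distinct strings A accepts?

The expression has no Kleene star, so L(A) is finite. Expanding the alternatives gives {x, y, xx, yx}.
That is 2 of length 1, 2 of length 2: 4 strings in all.

4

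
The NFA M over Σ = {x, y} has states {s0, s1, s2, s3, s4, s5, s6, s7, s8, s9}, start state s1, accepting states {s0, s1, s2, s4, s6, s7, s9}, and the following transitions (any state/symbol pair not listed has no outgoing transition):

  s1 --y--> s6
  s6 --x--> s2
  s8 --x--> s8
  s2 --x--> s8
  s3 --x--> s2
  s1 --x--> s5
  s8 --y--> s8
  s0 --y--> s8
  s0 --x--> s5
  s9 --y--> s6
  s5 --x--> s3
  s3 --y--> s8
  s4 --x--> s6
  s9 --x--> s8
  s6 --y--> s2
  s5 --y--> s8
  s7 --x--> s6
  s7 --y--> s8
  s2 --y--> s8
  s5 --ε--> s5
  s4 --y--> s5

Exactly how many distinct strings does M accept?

The useful subgraph on states {s1, s2, s3, s5, s6} is acyclic, so L(M) is finite; the longest accepting path visits 4 useful states, giving maximum string length 3.
Counting accepting paths from s1 by length: 1 of length 0, 1 of length 1, 2 of length 2, 1 of length 3. Total 5.

5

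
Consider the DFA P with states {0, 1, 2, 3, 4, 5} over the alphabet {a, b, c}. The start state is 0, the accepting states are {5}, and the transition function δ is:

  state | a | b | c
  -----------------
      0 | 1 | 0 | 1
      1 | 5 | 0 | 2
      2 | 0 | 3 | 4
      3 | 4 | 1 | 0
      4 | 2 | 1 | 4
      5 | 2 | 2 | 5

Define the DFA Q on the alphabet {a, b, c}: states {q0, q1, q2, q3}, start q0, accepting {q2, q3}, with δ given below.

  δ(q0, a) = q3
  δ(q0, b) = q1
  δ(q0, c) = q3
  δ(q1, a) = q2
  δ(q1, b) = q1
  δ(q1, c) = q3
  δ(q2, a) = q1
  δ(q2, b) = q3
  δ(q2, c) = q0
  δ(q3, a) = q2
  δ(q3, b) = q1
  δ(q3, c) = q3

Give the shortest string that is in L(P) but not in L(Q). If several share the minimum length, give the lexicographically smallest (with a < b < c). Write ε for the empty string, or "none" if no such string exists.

The string aac is accepted by P but not by Q.
No shorter string lies in the difference, and aac is the lexicographically first length-3 string in L(P) \ L(Q).

aac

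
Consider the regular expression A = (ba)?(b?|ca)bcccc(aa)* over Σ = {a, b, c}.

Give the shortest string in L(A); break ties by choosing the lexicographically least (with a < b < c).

By inspection of the expression, no string of length less than 5 matches, and bcccc is the lexicographically first match of length 5.

bcccc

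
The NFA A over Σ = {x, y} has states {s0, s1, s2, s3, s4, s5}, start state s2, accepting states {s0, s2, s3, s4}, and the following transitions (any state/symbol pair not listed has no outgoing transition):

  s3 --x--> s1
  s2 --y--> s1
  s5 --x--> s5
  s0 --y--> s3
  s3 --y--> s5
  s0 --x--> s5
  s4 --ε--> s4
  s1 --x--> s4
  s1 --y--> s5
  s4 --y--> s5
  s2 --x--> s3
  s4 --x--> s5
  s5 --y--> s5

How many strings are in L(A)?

The useful subgraph on states {s1, s2, s3, s4} is acyclic, so L(A) is finite; the longest accepting path visits 4 useful states, giving maximum string length 3.
Counting accepting paths from s2 by length: 1 of length 0, 1 of length 1, 1 of length 2, 1 of length 3. Total 4.

4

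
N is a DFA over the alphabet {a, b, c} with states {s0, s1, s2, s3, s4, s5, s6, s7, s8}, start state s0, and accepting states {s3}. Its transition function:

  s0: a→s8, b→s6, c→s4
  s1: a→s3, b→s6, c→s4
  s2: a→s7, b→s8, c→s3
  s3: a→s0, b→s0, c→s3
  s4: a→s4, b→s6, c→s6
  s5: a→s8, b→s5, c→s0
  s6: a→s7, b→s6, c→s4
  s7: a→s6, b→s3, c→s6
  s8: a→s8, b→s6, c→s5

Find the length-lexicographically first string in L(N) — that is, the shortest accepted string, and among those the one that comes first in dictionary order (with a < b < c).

A breadth-first search from s0 reaches an accepting state first via the path s0 → s6 → s7 → s3 on input bab.
No string of length < 3 is accepted (BFS exhausts all shorter strings without reaching an accepting state), and bab is the lexicographically least accepting string of length 3.

bab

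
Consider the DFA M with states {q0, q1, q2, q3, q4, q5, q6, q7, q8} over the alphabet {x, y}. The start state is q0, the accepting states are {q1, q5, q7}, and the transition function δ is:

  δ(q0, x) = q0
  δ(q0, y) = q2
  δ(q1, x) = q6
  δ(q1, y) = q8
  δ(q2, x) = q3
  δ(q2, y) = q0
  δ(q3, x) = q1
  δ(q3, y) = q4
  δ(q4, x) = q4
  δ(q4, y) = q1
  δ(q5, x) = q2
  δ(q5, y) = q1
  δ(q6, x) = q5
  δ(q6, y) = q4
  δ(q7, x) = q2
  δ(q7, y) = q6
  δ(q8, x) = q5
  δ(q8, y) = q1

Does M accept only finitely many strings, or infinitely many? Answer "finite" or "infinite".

infinite

State q0 is reachable from the start and can reach an accepting state, and it lies on the cycle q0 → q0.
Traversing that cycle any number of times yields accepted strings of unbounded length, so the language is infinite.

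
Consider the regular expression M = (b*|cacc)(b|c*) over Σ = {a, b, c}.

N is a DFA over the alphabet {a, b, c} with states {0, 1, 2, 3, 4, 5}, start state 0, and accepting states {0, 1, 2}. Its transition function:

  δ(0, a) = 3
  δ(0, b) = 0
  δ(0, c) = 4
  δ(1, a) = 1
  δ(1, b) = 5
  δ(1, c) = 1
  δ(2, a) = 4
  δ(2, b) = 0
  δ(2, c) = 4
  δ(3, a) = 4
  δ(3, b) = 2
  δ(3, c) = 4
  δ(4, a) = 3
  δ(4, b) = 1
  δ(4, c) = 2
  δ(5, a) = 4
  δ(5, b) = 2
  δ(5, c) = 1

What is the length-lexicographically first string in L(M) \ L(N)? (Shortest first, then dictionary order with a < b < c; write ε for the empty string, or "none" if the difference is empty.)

The string c is accepted by M but not by N.
No shorter string lies in the difference, and c is the lexicographically first length-1 string in L(M) \ L(N).

c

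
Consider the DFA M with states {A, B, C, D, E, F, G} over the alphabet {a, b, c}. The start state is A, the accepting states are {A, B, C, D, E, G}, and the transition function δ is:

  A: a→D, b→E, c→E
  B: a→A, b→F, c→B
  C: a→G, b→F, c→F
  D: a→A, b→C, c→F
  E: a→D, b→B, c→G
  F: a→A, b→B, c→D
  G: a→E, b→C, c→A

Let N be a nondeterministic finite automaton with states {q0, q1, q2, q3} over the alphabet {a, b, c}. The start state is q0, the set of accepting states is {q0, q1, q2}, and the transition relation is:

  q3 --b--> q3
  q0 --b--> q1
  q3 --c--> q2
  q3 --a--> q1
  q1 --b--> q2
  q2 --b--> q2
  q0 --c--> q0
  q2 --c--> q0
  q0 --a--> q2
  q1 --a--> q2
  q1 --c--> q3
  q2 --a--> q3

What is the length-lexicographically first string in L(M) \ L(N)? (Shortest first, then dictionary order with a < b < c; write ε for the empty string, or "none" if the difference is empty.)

aa

The string aa is accepted by M but not by N.
No shorter string lies in the difference, and aa is the lexicographically first length-2 string in L(M) \ L(N).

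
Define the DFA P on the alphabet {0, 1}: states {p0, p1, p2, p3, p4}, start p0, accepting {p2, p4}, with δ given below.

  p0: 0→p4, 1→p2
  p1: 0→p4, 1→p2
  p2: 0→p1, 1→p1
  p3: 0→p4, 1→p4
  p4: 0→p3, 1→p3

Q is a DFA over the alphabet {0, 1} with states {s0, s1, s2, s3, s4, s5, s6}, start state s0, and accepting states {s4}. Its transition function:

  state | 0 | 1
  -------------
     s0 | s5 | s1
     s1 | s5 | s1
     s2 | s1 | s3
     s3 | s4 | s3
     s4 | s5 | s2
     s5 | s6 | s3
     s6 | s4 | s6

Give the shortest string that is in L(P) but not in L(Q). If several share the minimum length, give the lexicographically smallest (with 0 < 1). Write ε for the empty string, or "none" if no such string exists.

0

The string 0 is accepted by P but not by Q.
No shorter string lies in the difference, and 0 is the lexicographically first length-1 string in L(P) \ L(Q).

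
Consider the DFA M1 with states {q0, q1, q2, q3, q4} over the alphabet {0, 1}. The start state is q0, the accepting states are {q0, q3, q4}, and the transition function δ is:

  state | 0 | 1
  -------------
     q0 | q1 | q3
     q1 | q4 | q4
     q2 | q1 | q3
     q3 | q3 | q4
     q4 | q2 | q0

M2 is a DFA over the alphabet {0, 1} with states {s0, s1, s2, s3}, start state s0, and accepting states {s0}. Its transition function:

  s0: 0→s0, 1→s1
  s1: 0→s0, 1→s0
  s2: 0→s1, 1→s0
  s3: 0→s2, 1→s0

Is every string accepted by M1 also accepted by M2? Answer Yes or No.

The string 1 is in L(M1) but not in L(M2).
So L(M1) ⊄ L(M2).

No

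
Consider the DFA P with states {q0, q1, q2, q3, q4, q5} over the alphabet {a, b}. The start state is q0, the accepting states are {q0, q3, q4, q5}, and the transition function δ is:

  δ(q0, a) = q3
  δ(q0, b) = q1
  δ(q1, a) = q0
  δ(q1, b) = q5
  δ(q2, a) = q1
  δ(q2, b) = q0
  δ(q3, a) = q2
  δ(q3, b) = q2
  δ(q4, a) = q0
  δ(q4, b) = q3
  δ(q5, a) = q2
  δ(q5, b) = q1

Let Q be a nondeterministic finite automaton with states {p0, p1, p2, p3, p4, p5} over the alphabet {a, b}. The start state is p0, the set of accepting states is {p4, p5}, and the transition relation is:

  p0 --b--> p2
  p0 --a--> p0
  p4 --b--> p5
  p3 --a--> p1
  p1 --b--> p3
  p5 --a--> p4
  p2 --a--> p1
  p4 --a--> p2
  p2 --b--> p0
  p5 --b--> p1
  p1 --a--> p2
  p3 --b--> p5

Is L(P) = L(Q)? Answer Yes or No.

No

The empty string ε is accepted by P but rejected by Q.
So L(P) ≠ L(Q).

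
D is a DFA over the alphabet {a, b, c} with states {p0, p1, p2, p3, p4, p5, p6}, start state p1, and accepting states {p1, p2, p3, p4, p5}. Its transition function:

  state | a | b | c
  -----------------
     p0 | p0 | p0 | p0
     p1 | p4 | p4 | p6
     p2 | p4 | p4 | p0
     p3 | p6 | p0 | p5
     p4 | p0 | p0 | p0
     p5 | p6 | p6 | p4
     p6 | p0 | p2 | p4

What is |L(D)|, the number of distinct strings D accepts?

7

The useful subgraph on states {p1, p2, p4, p6} is acyclic, so L(D) is finite; the longest accepting path visits 4 useful states, giving maximum string length 3.
Counting accepting paths from p1 by length: 1 of length 0, 2 of length 1, 2 of length 2, 2 of length 3. Total 7.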